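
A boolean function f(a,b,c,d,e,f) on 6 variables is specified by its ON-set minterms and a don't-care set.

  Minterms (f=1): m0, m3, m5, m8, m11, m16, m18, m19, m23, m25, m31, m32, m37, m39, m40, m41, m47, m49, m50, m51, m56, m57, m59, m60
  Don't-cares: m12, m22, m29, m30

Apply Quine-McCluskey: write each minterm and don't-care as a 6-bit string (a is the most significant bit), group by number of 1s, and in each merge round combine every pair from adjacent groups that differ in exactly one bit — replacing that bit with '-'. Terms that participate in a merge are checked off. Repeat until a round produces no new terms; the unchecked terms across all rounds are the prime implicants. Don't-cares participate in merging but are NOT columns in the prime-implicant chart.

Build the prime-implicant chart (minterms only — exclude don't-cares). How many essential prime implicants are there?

[col 0] 000000*, 000011*, 000101*, 001000*, 001011*, 001100*, 010000*, 010010*, 010011*, 010110*, 010111*, 011001*, 011101*, 011110*, 011111*, 100000*, 100101*, 100111*, 101000*, 101001*, 101111*, 110001*, 110010*, 110011*, 111000*, 111001*, 111011*, 111100*
[col 1] -00000*, -00101, -01000*, -10010*, -10011*, -11001, 0-0000, 0-0011, 00-000*, 00-011, 001-00, 01-110*, 01-111*, 010-10*, 010-11*, 0100-0, 01001-*, 01011-*, 011-01, 0111-1, 01111-*, 1-1000*, 1-1001*, 10-000*, 10-111, 1001-1, 10100-*, 11-001*, 11-011*, 1100-1*, 11001-*, 111-00, 1110-1*, 11100-*
[col 2] -0-000, -1001-, 01-11-, 010-1-, 1-100-, 11-0-1
Prime implicants: -0-000, -00101, -1001-, -11001, 0-0000, 0-0011, 00-011, 001-00, 01-11-, 010-1-, 0100-0, 011-01, 0111-1, 1-100-, 10-111, 1001-1, 11-0-1, 111-00
PI chart (minterm → PIs covering it):
  0 | -0-000,0-0000
  3 | 0-0011,00-011
  5 | -00101  (sole → essential)
  8 | -0-000,001-00
  11 | 00-011  (sole → essential)
  16 | 0-0000,0100-0
  18 | -1001-,010-1-,0100-0
  19 | -1001-,0-0011,010-1-
  23 | 01-11-,010-1-
  25 | -11001,011-01
  31 | 01-11-,0111-1
  32 | -0-000  (sole → essential)
  37 | -00101,1001-1
  39 | 10-111,1001-1
  40 | -0-000,1-100-
  41 | 1-100-  (sole → essential)
  47 | 10-111  (sole → essential)
  49 | 11-0-1  (sole → essential)
  50 | -1001-  (sole → essential)
  51 | -1001-,11-0-1
  56 | 1-100-,111-00
  57 | -11001,1-100-,11-0-1
  59 | 11-0-1  (sole → essential)
  60 | 111-00  (sole → essential)
Essential prime implicants: -0-000, -00101, -1001-, 00-011, 1-100-, 10-111, 11-0-1, 111-00

8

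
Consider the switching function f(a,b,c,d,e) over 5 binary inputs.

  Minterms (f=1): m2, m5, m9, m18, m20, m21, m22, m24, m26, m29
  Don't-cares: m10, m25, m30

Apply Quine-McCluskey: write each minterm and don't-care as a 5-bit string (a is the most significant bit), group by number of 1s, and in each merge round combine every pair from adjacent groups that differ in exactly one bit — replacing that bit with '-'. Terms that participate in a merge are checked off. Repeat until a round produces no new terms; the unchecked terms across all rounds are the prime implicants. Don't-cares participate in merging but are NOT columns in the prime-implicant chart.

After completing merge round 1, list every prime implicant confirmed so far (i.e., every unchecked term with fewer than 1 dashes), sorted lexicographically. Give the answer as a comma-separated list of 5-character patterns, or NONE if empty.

size-2^0 implicants → 00010(✓)  00101(✓)  01001(✓)  01010(✓)  10010(✓)  10100(✓)  10101(✓)  10110(✓)  11000(✓)  11001(✓)  11010(✓)  11101(✓)  11110(✓)
size-2^1 implicants → -0010(✓)  -0101  -1001  -1010(✓)  0-010(✓)  1-010(✓)  1-101  1-110(✓)  10-10(✓)  101-0  1010-  11-01  11-10(✓)  110-0  1100-
size-2^2 implicants → --010  1--10
Unchecked terms (primes): --010, -0101, -1001, 1--10, 1-101, 101-0, 1010-, 11-01, 110-0, 1100-

NONE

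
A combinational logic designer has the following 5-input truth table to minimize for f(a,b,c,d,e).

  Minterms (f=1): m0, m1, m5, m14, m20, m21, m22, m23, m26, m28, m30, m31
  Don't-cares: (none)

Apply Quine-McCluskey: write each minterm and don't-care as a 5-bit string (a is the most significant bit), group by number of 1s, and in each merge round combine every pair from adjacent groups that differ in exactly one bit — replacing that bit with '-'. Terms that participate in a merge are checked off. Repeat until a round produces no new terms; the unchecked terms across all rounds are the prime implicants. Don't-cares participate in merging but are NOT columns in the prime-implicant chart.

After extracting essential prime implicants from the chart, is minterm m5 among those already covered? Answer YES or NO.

size-2^0 implicants → 00000(✓)  00001(✓)  00101(✓)  01110(✓)  10100(✓)  10101(✓)  10110(✓)  10111(✓)  11010(✓)  11100(✓)  11110(✓)  11111(✓)
size-2^1 implicants → -0101  -1110  00-01  0000-  1-100(✓)  1-110(✓)  1-111(✓)  101-0(✓)  101-1(✓)  1010-(✓)  1011-(✓)  11-10  111-0(✓)  1111-(✓)
size-2^2 implicants → 1-1-0  1-11-  101--
Unchecked terms (primes): -0101, -1110, 00-01, 0000-, 1-1-0, 1-11-, 101--, 11-10
Minterm coverage:
  m0 ⊆ 0000- [E]
  m1 ⊆ 00-01,0000-
  m5 ⊆ -0101,00-01
  m14 ⊆ -1110 [E]
  m20 ⊆ 1-1-0,101--
  m21 ⊆ -0101,101--
  m22 ⊆ 1-1-0,1-11-,101--
  m23 ⊆ 1-11-,101--
  m26 ⊆ 11-10 [E]
  m28 ⊆ 1-1-0 [E]
  m30 ⊆ -1110,1-1-0,1-11-,11-10
  m31 ⊆ 1-11- [E]
E = {-1110, 0000-, 1-1-0, 1-11-, 11-10}

NO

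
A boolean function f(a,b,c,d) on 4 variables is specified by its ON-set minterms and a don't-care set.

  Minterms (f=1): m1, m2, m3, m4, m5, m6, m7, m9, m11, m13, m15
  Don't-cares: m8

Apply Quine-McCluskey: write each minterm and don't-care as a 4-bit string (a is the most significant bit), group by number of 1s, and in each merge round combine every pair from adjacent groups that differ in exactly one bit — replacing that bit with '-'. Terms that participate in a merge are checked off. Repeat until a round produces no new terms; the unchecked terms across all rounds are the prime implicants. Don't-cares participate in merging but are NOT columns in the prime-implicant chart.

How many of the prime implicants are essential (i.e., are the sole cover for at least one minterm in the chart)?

Round 0: 0001✓ 0010✓ 0011✓ 0100✓ 0101✓ 0110✓ 0111✓ 1000✓ 1001✓ 1011✓ 1101✓ 1111✓
Round 1: -001✓ -011✓ -101✓ -111✓ 0-01✓ 0-10✓ 0-11✓ 00-1✓ 001-✓ 01-0✓ 01-1✓ 010-✓ 011-✓ 1-01✓ 1-11✓ 10-1✓ 100- 11-1✓
Round 2: --01✓ --11✓ -0-1✓ -1-1✓ 0--1✓ 0-1- 01-- 1--1✓
Round 3: ---1
PIs = {---1, 0-1-, 01--, 100-}
Coverage chart:
  m1: ---1 ←essential
  m2: 0-1- ←essential
  m3: ---1,0-1-
  m4: 01-- ←essential
  m5: ---1,01--
  m6: 0-1-,01--
  m7: ---1,0-1-,01--
  m9: ---1,100-
  m11: ---1 ←essential
  m13: ---1 ←essential
  m15: ---1 ←essential
Essential: ---1, 0-1-, 01--

3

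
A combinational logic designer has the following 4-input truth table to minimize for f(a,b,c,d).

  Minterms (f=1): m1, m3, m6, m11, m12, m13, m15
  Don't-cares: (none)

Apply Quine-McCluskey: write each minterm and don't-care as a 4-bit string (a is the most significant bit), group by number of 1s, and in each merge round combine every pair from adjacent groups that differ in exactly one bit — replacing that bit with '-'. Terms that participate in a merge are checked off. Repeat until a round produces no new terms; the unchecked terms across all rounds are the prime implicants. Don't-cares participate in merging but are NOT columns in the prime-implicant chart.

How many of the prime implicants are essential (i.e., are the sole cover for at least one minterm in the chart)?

[col 0] 0001*, 0011*, 0110, 1011*, 1100*, 1101*, 1111*
[col 1] -011, 00-1, 1-11, 11-1, 110-
Prime implicants: -011, 00-1, 0110, 1-11, 11-1, 110-
PI chart (minterm → PIs covering it):
  1 | 00-1  (sole → essential)
  3 | -011,00-1
  6 | 0110  (sole → essential)
  11 | -011,1-11
  12 | 110-  (sole → essential)
  13 | 11-1,110-
  15 | 1-11,11-1
Essential prime implicants: 00-1, 0110, 110-

3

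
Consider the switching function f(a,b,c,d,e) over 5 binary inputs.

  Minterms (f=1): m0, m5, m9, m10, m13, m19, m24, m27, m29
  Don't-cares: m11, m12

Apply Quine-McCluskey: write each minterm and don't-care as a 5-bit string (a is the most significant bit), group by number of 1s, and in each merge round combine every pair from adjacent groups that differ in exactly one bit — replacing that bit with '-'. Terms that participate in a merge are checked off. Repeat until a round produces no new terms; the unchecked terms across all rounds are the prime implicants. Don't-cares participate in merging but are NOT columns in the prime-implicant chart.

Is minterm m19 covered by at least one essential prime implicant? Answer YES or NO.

size-2^0 implicants → 00000  00101(✓)  01001(✓)  01010(✓)  01011(✓)  01100(✓)  01101(✓)  10011(✓)  11000  11011(✓)  11101(✓)
size-2^1 implicants → -1011  -1101  0-101  01-01  010-1  0101-  0110-  1-011
Unchecked terms (primes): -1011, -1101, 0-101, 00000, 01-01, 010-1, 0101-, 0110-, 1-011, 11000
Minterm coverage:
  m0 ⊆ 00000 [E]
  m5 ⊆ 0-101 [E]
  m9 ⊆ 01-01,010-1
  m10 ⊆ 0101- [E]
  m13 ⊆ -1101,0-101,01-01,0110-
  m19 ⊆ 1-011 [E]
  m24 ⊆ 11000 [E]
  m27 ⊆ -1011,1-011
  m29 ⊆ -1101 [E]
E = {-1101, 0-101, 00000, 0101-, 1-011, 11000}

YES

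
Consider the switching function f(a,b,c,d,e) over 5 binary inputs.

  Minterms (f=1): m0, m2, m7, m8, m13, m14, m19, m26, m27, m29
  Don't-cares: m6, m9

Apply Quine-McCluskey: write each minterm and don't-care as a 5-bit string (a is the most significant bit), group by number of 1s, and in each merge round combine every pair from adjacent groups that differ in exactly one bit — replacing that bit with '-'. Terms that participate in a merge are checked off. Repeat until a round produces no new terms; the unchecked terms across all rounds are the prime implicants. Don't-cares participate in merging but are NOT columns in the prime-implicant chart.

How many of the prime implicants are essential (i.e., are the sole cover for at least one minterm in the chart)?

5

Round 0: 00000✓ 00010✓ 00110✓ 00111✓ 01000✓ 01001✓ 01101✓ 01110✓ 10011✓ 11010✓ 11011✓ 11101✓
Round 1: -1101 0-000 0-110 00-10 000-0 0011- 01-01 0100- 1-011 1101-
PIs = {-1101, 0-000, 0-110, 00-10, 000-0, 0011-, 01-01, 0100-, 1-011, 1101-}
Coverage chart:
  m0: 0-000,000-0
  m2: 00-10,000-0
  m7: 0011- ←essential
  m8: 0-000,0100-
  m13: -1101,01-01
  m14: 0-110 ←essential
  m19: 1-011 ←essential
  m26: 1101- ←essential
  m27: 1-011,1101-
  m29: -1101 ←essential
Essential: -1101, 0-110, 0011-, 1-011, 1101-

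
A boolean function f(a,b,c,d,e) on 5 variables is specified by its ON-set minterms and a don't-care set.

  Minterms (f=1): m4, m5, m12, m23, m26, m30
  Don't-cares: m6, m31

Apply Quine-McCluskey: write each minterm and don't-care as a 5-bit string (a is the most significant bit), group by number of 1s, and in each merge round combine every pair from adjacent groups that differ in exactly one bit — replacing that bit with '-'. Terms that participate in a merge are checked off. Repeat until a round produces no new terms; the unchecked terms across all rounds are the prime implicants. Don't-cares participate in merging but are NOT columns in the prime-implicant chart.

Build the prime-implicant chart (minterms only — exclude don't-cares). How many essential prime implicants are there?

4

size-2^0 implicants → 00100(✓)  00101(✓)  00110(✓)  01100(✓)  10111(✓)  11010(✓)  11110(✓)  11111(✓)
size-2^1 implicants → 0-100  001-0  0010-  1-111  11-10  1111-
Unchecked terms (primes): 0-100, 001-0, 0010-, 1-111, 11-10, 1111-
Minterm coverage:
  m4 ⊆ 0-100,001-0,0010-
  m5 ⊆ 0010- [E]
  m12 ⊆ 0-100 [E]
  m23 ⊆ 1-111 [E]
  m26 ⊆ 11-10 [E]
  m30 ⊆ 11-10,1111-
E = {0-100, 0010-, 1-111, 11-10}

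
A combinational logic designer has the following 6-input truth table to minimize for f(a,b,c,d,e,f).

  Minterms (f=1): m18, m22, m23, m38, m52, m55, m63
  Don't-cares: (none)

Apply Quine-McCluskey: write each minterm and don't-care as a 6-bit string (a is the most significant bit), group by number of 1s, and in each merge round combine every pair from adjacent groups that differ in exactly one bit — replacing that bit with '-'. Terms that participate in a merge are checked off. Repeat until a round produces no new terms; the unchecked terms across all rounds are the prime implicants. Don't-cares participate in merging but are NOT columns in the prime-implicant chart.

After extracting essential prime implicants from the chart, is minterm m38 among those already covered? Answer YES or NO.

[col 0] 010010*, 010110*, 010111*, 100110, 110100, 110111*, 111111*
[col 1] -10111, 010-10, 01011-, 11-111
Prime implicants: -10111, 010-10, 01011-, 100110, 11-111, 110100
PI chart (minterm → PIs covering it):
  18 | 010-10  (sole → essential)
  22 | 010-10,01011-
  23 | -10111,01011-
  38 | 100110  (sole → essential)
  52 | 110100  (sole → essential)
  55 | -10111,11-111
  63 | 11-111  (sole → essential)
Essential prime implicants: 010-10, 100110, 11-111, 110100

YES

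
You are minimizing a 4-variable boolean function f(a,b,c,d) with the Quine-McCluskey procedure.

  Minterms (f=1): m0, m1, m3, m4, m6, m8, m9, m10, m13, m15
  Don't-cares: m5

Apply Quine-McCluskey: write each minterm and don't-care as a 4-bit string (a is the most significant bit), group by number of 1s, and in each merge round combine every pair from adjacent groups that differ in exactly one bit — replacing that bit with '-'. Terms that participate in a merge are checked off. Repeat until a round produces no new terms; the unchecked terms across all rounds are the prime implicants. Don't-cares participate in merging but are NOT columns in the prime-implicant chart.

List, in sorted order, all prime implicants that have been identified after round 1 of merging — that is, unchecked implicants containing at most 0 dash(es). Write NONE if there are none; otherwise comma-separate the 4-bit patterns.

Round 0: 0000✓ 0001✓ 0011✓ 0100✓ 0101✓ 0110✓ 1000✓ 1001✓ 1010✓ 1101✓ 1111✓
Round 1: -000✓ -001✓ -101✓ 0-00✓ 0-01✓ 00-1 000-✓ 01-0 010-✓ 1-01✓ 10-0 100-✓ 11-1
Round 2: --01 -00- 0-0-
PIs = {--01, -00-, 0-0-, 00-1, 01-0, 10-0, 11-1}

NONE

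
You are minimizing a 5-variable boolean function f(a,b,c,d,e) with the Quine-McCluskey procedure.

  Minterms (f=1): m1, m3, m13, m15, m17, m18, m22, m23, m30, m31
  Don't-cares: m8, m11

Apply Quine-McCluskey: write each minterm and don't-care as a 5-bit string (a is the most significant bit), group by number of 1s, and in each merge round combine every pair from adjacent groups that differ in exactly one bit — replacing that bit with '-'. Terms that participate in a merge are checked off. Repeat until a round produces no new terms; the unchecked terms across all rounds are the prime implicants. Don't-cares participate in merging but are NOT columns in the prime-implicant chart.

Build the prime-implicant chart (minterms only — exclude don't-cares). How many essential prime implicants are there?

4

[col 0] 00001*, 00011*, 01000, 01011*, 01101*, 01111*, 10001*, 10010*, 10110*, 10111*, 11110*, 11111*
[col 1] -0001, -1111, 0-011, 000-1, 01-11, 011-1, 1-110*, 1-111*, 10-10, 1011-*, 1111-*
[col 2] 1-11-
Prime implicants: -0001, -1111, 0-011, 000-1, 01-11, 01000, 011-1, 1-11-, 10-10
PI chart (minterm → PIs covering it):
  1 | -0001,000-1
  3 | 0-011,000-1
  13 | 011-1  (sole → essential)
  15 | -1111,01-11,011-1
  17 | -0001  (sole → essential)
  18 | 10-10  (sole → essential)
  22 | 1-11-,10-10
  23 | 1-11-  (sole → essential)
  30 | 1-11-  (sole → essential)
  31 | -1111,1-11-
Essential prime implicants: -0001, 011-1, 1-11-, 10-10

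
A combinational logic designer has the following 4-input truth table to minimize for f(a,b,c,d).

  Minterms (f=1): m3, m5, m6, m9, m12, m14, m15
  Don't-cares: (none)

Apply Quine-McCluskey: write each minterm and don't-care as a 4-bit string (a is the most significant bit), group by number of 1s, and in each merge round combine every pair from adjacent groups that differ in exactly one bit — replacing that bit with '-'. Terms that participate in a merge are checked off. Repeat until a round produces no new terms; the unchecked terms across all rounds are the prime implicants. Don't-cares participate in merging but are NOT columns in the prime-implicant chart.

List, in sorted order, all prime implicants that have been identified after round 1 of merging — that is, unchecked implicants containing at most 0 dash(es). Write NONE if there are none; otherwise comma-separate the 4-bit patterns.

Round 0: 0011 0101 0110✓ 1001 1100✓ 1110✓ 1111✓
Round 1: -110 11-0 111-
PIs = {-110, 0011, 0101, 1001, 11-0, 111-}

0011, 0101, 1001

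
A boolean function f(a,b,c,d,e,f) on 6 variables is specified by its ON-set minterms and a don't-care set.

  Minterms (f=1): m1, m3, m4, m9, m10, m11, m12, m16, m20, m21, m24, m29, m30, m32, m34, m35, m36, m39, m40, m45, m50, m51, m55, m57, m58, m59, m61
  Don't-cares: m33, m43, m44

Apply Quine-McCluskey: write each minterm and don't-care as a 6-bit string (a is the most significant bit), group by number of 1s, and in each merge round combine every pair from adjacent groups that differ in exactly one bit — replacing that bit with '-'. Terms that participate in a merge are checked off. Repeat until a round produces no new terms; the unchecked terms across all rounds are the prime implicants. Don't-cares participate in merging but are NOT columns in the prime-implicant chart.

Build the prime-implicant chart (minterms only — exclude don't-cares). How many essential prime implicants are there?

size-2^0 implicants → 000001(✓)  000011(✓)  000100(✓)  001001(✓)  001010(✓)  001011(✓)  001100(✓)  010000(✓)  010100(✓)  010101(✓)  011000(✓)  011101(✓)  011110  100000(✓)  100001(✓)  100010(✓)  100011(✓)  100100(✓)  100111(✓)  101000(✓)  101011(✓)  101100(✓)  101101(✓)  110010(✓)  110011(✓)  110111(✓)  111001(✓)  111010(✓)  111011(✓)  111101(✓)
size-2^1 implicants → -00001(✓)  -00011(✓)  -00100(✓)  -01011(✓)  -01100(✓)  -11101  0-0100  00-001(✓)  00-011(✓)  00-100(✓)  0000-1(✓)  0010-1(✓)  00101-  01-000  01-101  010-00  01010-  1-0010(✓)  1-0011(✓)  1-0111(✓)  1-1011(✓)  1-1101  10-000(✓)  10-011(✓)  10-100(✓)  100-00(✓)  100-11(✓)  1000-0(✓)  1000-1(✓)  10000-(✓)  10001-(✓)  101-00(✓)  10110-  11-010(✓)  11-011(✓)  110-11(✓)  11001-(✓)  111-01  1110-1  11101-(✓)
size-2^2 implicants → -0-011  -0-100  -000-1  00-0-1  1--011  1-0-11  1-001-  10--00  1000--  11-01-
Unchecked terms (primes): -0-011, -0-100, -000-1, -11101, 0-0100, 00-0-1, 00101-, 01-000, 01-101, 010-00, 01010-, 011110, 1--011, 1-0-11, 1-001-, 1-1101, 10--00, 1000--, 10110-, 11-01-, 111-01, 1110-1
Minterm coverage:
  m1 ⊆ -000-1,00-0-1
  m3 ⊆ -0-011,-000-1,00-0-1
  m4 ⊆ -0-100,0-0100
  m9 ⊆ 00-0-1 [E]
  m10 ⊆ 00101- [E]
  m11 ⊆ -0-011,00-0-1,00101-
  m12 ⊆ -0-100 [E]
  m16 ⊆ 01-000,010-00
  m20 ⊆ 0-0100,010-00,01010-
  m21 ⊆ 01-101,01010-
  m24 ⊆ 01-000 [E]
  m29 ⊆ -11101,01-101
  m30 ⊆ 011110 [E]
  m32 ⊆ 10--00,1000--
  m34 ⊆ 1-001-,1000--
  m35 ⊆ -0-011,-000-1,1--011,1-0-11,1-001-,1000--
  m36 ⊆ -0-100,10--00
  m39 ⊆ 1-0-11 [E]
  m40 ⊆ 10--00 [E]
  m45 ⊆ 1-1101,10110-
  m50 ⊆ 1-001-,11-01-
  m51 ⊆ 1--011,1-0-11,1-001-,11-01-
  m55 ⊆ 1-0-11 [E]
  m57 ⊆ 111-01,1110-1
  m58 ⊆ 11-01- [E]
  m59 ⊆ 1--011,11-01-,1110-1
  m61 ⊆ -11101,1-1101,111-01
E = {-0-100, 00-0-1, 00101-, 01-000, 011110, 1-0-11, 10--00, 11-01-}

8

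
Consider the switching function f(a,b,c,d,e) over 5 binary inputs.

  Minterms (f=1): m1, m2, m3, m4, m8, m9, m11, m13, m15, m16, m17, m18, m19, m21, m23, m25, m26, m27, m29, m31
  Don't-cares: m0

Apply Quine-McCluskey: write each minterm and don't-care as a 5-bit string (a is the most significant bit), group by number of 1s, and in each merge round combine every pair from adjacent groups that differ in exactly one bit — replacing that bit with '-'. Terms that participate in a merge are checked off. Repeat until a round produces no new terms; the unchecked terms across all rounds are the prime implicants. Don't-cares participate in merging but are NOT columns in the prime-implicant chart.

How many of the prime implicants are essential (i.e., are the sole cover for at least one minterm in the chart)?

Round 0: 00000✓ 00001✓ 00010✓ 00011✓ 00100✓ 01000✓ 01001✓ 01011✓ 01101✓ 01111✓ 10000✓ 10001✓ 10010✓ 10011✓ 10101✓ 10111✓ 11001✓ 11010✓ 11011✓ 11101✓ 11111✓
Round 1: -0000✓ -0001✓ -0010✓ -0011✓ -1001✓ -1011✓ -1101✓ -1111✓ 0-000✓ 0-001✓ 0-011✓ 00-00 000-0✓ 000-1✓ 0000-✓ 0001-✓ 01-01✓ 01-11✓ 010-1✓ 0100-✓ 011-1✓ 1-001✓ 1-010✓ 1-011✓ 1-101✓ 1-111✓ 10-01✓ 10-11✓ 100-0✓ 100-1✓ 1000-✓ 1001-✓ 101-1✓ 11-01✓ 11-11✓ 110-1✓ 1101-✓ 111-1✓
Round 2: --001✓ --011✓ -00-0✓ -00-1✓ -000-✓ -001-✓ -1-01✓ -1-11✓ -10-1✓ -11-1✓ 0-0-1✓ 0-00- 000--✓ 01--1✓ 1--01✓ 1--11✓ 1-0-1✓ 1-01- 1-1-1✓ 10--1✓ 100--✓ 11--1✓
Round 3: --0-1 -00-- -1--1 1---1
PIs = {--0-1, -00--, -1--1, 0-00-, 00-00, 1---1, 1-01-}
Coverage chart:
  m1: --0-1,-00--,0-00-
  m2: -00-- ←essential
  m3: --0-1,-00--
  m4: 00-00 ←essential
  m8: 0-00- ←essential
  m9: --0-1,-1--1,0-00-
  m11: --0-1,-1--1
  m13: -1--1 ←essential
  m15: -1--1 ←essential
  m16: -00-- ←essential
  m17: --0-1,-00--,1---1
  m18: -00--,1-01-
  m19: --0-1,-00--,1---1,1-01-
  m21: 1---1 ←essential
  m23: 1---1 ←essential
  m25: --0-1,-1--1,1---1
  m26: 1-01- ←essential
  m27: --0-1,-1--1,1---1,1-01-
  m29: -1--1,1---1
  m31: -1--1,1---1
Essential: -00--, -1--1, 0-00-, 00-00, 1---1, 1-01-

6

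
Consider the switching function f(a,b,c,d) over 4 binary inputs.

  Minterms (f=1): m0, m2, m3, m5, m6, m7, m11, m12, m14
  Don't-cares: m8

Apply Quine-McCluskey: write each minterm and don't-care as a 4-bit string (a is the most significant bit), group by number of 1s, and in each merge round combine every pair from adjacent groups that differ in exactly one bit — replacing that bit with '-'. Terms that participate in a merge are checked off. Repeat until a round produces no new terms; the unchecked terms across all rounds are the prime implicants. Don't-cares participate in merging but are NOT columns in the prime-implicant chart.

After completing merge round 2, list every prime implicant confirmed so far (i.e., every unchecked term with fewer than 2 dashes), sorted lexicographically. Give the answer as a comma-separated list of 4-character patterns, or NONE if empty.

-000, -011, -110, 00-0, 01-1, 1-00, 11-0

[col 0] 0000*, 0010*, 0011*, 0101*, 0110*, 0111*, 1000*, 1011*, 1100*, 1110*
[col 1] -000, -011, -110, 0-10*, 0-11*, 00-0, 001-*, 01-1, 011-*, 1-00, 11-0
[col 2] 0-1-
Prime implicants: -000, -011, -110, 0-1-, 00-0, 01-1, 1-00, 11-0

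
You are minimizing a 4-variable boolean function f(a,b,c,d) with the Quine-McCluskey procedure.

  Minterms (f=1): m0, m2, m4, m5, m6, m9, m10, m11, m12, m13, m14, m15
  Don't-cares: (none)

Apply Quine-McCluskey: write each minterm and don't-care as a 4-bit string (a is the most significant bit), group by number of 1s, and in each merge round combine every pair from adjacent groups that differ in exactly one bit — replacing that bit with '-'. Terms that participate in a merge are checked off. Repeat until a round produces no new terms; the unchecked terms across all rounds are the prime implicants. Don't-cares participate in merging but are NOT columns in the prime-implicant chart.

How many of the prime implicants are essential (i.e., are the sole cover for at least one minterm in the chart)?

size-2^0 implicants → 0000(✓)  0010(✓)  0100(✓)  0101(✓)  0110(✓)  1001(✓)  1010(✓)  1011(✓)  1100(✓)  1101(✓)  1110(✓)  1111(✓)
size-2^1 implicants → -010(✓)  -100(✓)  -101(✓)  -110(✓)  0-00(✓)  0-10(✓)  00-0(✓)  01-0(✓)  010-(✓)  1-01(✓)  1-10(✓)  1-11(✓)  10-1(✓)  101-(✓)  11-0(✓)  11-1(✓)  110-(✓)  111-(✓)
size-2^2 implicants → --10  -1-0  -10-  0--0  1--1  1-1-  11--
Unchecked terms (primes): --10, -1-0, -10-, 0--0, 1--1, 1-1-, 11--
Minterm coverage:
  m0 ⊆ 0--0 [E]
  m2 ⊆ --10,0--0
  m4 ⊆ -1-0,-10-,0--0
  m5 ⊆ -10- [E]
  m6 ⊆ --10,-1-0,0--0
  m9 ⊆ 1--1 [E]
  m10 ⊆ --10,1-1-
  m11 ⊆ 1--1,1-1-
  m12 ⊆ -1-0,-10-,11--
  m13 ⊆ -10-,1--1,11--
  m14 ⊆ --10,-1-0,1-1-,11--
  m15 ⊆ 1--1,1-1-,11--
E = {-10-, 0--0, 1--1}

3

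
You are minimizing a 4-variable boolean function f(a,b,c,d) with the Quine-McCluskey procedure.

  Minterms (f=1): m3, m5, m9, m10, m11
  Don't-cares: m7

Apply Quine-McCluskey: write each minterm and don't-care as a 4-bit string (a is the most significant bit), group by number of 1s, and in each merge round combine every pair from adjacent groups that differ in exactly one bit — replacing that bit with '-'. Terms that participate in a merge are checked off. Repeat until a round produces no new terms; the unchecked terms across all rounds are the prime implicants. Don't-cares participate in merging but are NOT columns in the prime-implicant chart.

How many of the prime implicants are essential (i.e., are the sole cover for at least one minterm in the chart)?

3

[col 0] 0011*, 0101*, 0111*, 1001*, 1010*, 1011*
[col 1] -011, 0-11, 01-1, 10-1, 101-
Prime implicants: -011, 0-11, 01-1, 10-1, 101-
PI chart (minterm → PIs covering it):
  3 | -011,0-11
  5 | 01-1  (sole → essential)
  9 | 10-1  (sole → essential)
  10 | 101-  (sole → essential)
  11 | -011,10-1,101-
Essential prime implicants: 01-1, 10-1, 101-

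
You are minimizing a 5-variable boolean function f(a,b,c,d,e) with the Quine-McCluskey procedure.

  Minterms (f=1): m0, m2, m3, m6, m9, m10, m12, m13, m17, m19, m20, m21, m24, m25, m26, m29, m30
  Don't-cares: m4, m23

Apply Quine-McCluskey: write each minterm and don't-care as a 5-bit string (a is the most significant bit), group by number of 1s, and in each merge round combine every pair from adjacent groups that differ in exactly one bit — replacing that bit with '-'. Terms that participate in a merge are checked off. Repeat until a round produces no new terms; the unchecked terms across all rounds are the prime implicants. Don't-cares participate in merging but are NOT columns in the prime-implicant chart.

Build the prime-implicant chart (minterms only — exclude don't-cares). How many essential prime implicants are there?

Round 0: 00000✓ 00010✓ 00011✓ 00100✓ 00110✓ 01001✓ 01010✓ 01100✓ 01101✓ 10001✓ 10011✓ 10100✓ 10101✓ 10111✓ 11000✓ 11001✓ 11010✓ 11101✓ 11110✓
Round 1: -0011 -0100 -1001✓ -1010 -1101✓ 0-010 0-100 00-00✓ 00-10✓ 000-0✓ 0001- 001-0✓ 01-01✓ 0110- 1-001✓ 1-101✓ 10-01✓ 10-11✓ 100-1✓ 101-1✓ 1010- 11-01✓ 11-10 110-0 1100-
Round 2: -1-01 00--0 1--01 10--1
PIs = {-0011, -0100, -1-01, -1010, 0-010, 0-100, 00--0, 0001-, 0110-, 1--01, 10--1, 1010-, 11-10, 110-0, 1100-}
Coverage chart:
  m0: 00--0 ←essential
  m2: 0-010,00--0,0001-
  m3: -0011,0001-
  m6: 00--0 ←essential
  m9: -1-01 ←essential
  m10: -1010,0-010
  m12: 0-100,0110-
  m13: -1-01,0110-
  m17: 1--01,10--1
  m19: -0011,10--1
  m20: -0100,1010-
  m21: 1--01,10--1,1010-
  m24: 110-0,1100-
  m25: -1-01,1--01,1100-
  m26: -1010,11-10,110-0
  m29: -1-01,1--01
  m30: 11-10 ←essential
Essential: -1-01, 00--0, 11-10

3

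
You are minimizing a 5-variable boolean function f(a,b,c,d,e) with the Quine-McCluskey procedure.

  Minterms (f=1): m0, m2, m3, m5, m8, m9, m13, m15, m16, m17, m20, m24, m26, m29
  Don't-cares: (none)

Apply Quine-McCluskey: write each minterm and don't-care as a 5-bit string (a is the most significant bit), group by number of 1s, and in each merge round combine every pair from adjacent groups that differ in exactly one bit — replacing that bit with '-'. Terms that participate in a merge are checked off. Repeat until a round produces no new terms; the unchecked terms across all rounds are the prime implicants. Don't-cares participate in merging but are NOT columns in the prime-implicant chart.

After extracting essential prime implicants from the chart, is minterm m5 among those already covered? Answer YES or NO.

YES

size-2^0 implicants → 00000(✓)  00010(✓)  00011(✓)  00101(✓)  01000(✓)  01001(✓)  01101(✓)  01111(✓)  10000(✓)  10001(✓)  10100(✓)  11000(✓)  11010(✓)  11101(✓)
size-2^1 implicants → -0000(✓)  -1000(✓)  -1101  0-000(✓)  0-101  000-0  0001-  01-01  0100-  011-1  1-000(✓)  10-00  1000-  110-0
size-2^2 implicants → --000
Unchecked terms (primes): --000, -1101, 0-101, 000-0, 0001-, 01-01, 0100-, 011-1, 10-00, 1000-, 110-0
Minterm coverage:
  m0 ⊆ --000,000-0
  m2 ⊆ 000-0,0001-
  m3 ⊆ 0001- [E]
  m5 ⊆ 0-101 [E]
  m8 ⊆ --000,0100-
  m9 ⊆ 01-01,0100-
  m13 ⊆ -1101,0-101,01-01,011-1
  m15 ⊆ 011-1 [E]
  m16 ⊆ --000,10-00,1000-
  m17 ⊆ 1000- [E]
  m20 ⊆ 10-00 [E]
  m24 ⊆ --000,110-0
  m26 ⊆ 110-0 [E]
  m29 ⊆ -1101 [E]
E = {-1101, 0-101, 0001-, 011-1, 10-00, 1000-, 110-0}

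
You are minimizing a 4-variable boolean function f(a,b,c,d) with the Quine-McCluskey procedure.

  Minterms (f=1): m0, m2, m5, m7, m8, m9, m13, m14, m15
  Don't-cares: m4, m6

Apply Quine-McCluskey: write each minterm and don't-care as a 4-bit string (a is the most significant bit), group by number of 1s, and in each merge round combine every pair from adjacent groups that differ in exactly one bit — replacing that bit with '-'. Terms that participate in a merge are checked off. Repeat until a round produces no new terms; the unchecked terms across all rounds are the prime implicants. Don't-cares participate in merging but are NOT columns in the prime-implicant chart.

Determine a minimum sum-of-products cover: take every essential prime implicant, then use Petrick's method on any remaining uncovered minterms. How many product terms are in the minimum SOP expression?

4

[col 0] 0000*, 0010*, 0100*, 0101*, 0110*, 0111*, 1000*, 1001*, 1101*, 1110*, 1111*
[col 1] -000, -101*, -110*, -111*, 0-00*, 0-10*, 00-0*, 01-0*, 01-1*, 010-*, 011-*, 1-01, 100-, 11-1*, 111-*
[col 2] -1-1, -11-, 0--0, 01--
Prime implicants: -000, -1-1, -11-, 0--0, 01--, 1-01, 100-
PI chart (minterm → PIs covering it):
  0 | -000,0--0
  2 | 0--0  (sole → essential)
  5 | -1-1,01--
  7 | -1-1,-11-,01--
  8 | -000,100-
  9 | 1-01,100-
  13 | -1-1,1-01
  14 | -11-  (sole → essential)
  15 | -1-1,-11-
Essential prime implicants: -11-, 0--0
Petrick residual → -1-1, 100-
Minimum SOP uses 4 PIs: bd + bc + a'd' + ab'c'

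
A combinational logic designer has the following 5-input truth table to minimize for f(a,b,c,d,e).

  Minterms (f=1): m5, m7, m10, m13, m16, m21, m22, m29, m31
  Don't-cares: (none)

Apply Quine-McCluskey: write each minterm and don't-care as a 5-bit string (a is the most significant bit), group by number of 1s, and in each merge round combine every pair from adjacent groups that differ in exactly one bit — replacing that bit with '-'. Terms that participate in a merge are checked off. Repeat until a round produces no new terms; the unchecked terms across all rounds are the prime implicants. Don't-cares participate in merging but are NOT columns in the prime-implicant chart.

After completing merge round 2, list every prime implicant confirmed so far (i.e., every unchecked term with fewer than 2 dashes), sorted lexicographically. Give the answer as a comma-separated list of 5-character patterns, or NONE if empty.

001-1, 01010, 10000, 10110, 111-1

Round 0: 00101✓ 00111✓ 01010 01101✓ 10000 10101✓ 10110 11101✓ 11111✓
Round 1: -0101✓ -1101✓ 0-101✓ 001-1 1-101✓ 111-1
Round 2: --101
PIs = {--101, 001-1, 01010, 10000, 10110, 111-1}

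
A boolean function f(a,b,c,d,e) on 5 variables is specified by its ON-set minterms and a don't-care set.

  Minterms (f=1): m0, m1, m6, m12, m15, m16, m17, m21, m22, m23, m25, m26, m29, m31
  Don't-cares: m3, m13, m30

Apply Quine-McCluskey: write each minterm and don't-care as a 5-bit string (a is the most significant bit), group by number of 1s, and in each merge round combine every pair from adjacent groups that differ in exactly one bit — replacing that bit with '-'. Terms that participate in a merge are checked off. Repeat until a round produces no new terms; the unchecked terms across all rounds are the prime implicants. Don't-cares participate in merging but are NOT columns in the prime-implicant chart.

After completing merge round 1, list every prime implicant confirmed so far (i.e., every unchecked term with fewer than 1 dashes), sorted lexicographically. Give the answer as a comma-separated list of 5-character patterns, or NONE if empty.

NONE

[col 0] 00000*, 00001*, 00011*, 00110*, 01100*, 01101*, 01111*, 10000*, 10001*, 10101*, 10110*, 10111*, 11001*, 11010*, 11101*, 11110*, 11111*
[col 1] -0000*, -0001*, -0110, -1101*, -1111*, 000-1, 0000-*, 011-1*, 0110-, 1-001*, 1-101*, 1-110*, 1-111*, 10-01*, 1000-*, 101-1*, 1011-*, 11-01*, 11-10, 111-1*, 1111-*
[col 2] -000-, -11-1, 1--01, 1-1-1, 1-11-
Prime implicants: -000-, -0110, -11-1, 000-1, 0110-, 1--01, 1-1-1, 1-11-, 11-10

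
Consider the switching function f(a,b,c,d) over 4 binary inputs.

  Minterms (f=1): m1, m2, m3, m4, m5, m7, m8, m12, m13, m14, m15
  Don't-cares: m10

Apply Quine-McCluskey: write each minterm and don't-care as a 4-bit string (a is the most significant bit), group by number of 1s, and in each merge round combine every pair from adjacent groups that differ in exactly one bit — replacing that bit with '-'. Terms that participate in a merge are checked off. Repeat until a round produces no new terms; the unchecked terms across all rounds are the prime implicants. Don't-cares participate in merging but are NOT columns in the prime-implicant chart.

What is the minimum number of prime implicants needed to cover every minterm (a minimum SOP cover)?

[col 0] 0001*, 0010*, 0011*, 0100*, 0101*, 0111*, 1000*, 1010*, 1100*, 1101*, 1110*, 1111*
[col 1] -010, -100*, -101*, -111*, 0-01*, 0-11*, 00-1*, 001-, 01-1*, 010-*, 1-00*, 1-10*, 10-0*, 11-0*, 11-1*, 110-*, 111-*
[col 2] -1-1, -10-, 0--1, 1--0, 11--
Prime implicants: -010, -1-1, -10-, 0--1, 001-, 1--0, 11--
PI chart (minterm → PIs covering it):
  1 | 0--1  (sole → essential)
  2 | -010,001-
  3 | 0--1,001-
  4 | -10-  (sole → essential)
  5 | -1-1,-10-,0--1
  7 | -1-1,0--1
  8 | 1--0  (sole → essential)
  12 | -10-,1--0,11--
  13 | -1-1,-10-,11--
  14 | 1--0,11--
  15 | -1-1,11--
Essential prime implicants: -10-, 0--1, 1--0
Petrick residual → -010, -1-1
Minimum SOP uses 5 PIs: b'cd' + bd + bc' + a'd + ad'

5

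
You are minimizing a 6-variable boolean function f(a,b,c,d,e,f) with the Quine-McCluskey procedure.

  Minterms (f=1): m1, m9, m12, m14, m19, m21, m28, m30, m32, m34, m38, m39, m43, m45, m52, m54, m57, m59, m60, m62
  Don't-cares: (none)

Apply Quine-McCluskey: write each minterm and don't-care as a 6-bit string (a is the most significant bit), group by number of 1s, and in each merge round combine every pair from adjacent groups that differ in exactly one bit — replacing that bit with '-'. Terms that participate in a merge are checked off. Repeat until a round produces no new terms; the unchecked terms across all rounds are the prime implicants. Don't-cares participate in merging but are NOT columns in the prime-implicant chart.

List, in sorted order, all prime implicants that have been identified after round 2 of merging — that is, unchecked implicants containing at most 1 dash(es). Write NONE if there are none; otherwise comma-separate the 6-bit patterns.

00-001, 010011, 010101, 1-0110, 1-1011, 100-10, 1000-0, 10011-, 101101, 1110-1

size-2^0 implicants → 000001(✓)  001001(✓)  001100(✓)  001110(✓)  010011  010101  011100(✓)  011110(✓)  100000(✓)  100010(✓)  100110(✓)  100111(✓)  101011(✓)  101101  110100(✓)  110110(✓)  111001(✓)  111011(✓)  111100(✓)  111110(✓)
size-2^1 implicants → -11100(✓)  -11110(✓)  0-1100(✓)  0-1110(✓)  00-001  0011-0(✓)  0111-0(✓)  1-0110  1-1011  100-10  1000-0  10011-  11-100(✓)  11-110(✓)  1101-0(✓)  1110-1  1111-0(✓)
size-2^2 implicants → -111-0  0-11-0  11-1-0
Unchecked terms (primes): -111-0, 0-11-0, 00-001, 010011, 010101, 1-0110, 1-1011, 100-10, 1000-0, 10011-, 101101, 11-1-0, 1110-1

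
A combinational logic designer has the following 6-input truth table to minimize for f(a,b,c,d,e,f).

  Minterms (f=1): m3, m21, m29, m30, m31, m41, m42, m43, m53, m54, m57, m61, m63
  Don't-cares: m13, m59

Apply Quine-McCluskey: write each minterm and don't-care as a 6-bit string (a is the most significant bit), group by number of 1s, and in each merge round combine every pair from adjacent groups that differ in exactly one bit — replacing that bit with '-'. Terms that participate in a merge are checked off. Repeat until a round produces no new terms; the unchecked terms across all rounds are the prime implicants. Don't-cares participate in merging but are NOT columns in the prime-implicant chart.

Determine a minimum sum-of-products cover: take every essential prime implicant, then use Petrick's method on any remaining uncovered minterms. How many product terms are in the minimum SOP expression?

Round 0: 000011 001101✓ 010101✓ 011101✓ 011110✓ 011111✓ 101001✓ 101010✓ 101011✓ 110101✓ 110110 111001✓ 111011✓ 111101✓ 111111✓
Round 1: -10101✓ -11101✓ -11111✓ 0-1101 01-101✓ 0111-1✓ 01111- 1-1001✓ 1-1011✓ 1010-1✓ 10101- 11-101✓ 111-01✓ 111-11✓ 1110-1✓ 1111-1✓
Round 2: -1-101 -111-1 1-10-1 111--1
PIs = {-1-101, -111-1, 0-1101, 000011, 01111-, 1-10-1, 10101-, 110110, 111--1}
Coverage chart:
  m3: 000011 ←essential
  m21: -1-101 ←essential
  m29: -1-101,-111-1,0-1101
  m30: 01111- ←essential
  m31: -111-1,01111-
  m41: 1-10-1 ←essential
  m42: 10101- ←essential
  m43: 1-10-1,10101-
  m53: -1-101 ←essential
  m54: 110110 ←essential
  m57: 1-10-1,111--1
  m61: -1-101,-111-1,111--1
  m63: -111-1,111--1
Essential: -1-101, 000011, 01111-, 1-10-1, 10101-, 110110
Petrick residual → -111-1
Min cover (7 terms): bde'f + bcdf + a'b'c'd'ef + a'bcde + acd'f + ab'cd'e + abc'def'

7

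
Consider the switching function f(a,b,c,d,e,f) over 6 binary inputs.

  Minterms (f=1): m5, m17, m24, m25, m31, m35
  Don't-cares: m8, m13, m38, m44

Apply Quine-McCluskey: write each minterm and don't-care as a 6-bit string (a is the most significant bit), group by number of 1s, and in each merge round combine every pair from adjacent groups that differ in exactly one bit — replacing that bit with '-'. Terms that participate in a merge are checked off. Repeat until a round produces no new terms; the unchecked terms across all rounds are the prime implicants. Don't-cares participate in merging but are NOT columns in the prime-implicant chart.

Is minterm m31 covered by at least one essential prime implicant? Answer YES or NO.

YES

size-2^0 implicants → 000101(✓)  001000(✓)  001101(✓)  010001(✓)  011000(✓)  011001(✓)  011111  100011  100110  101100
size-2^1 implicants → 0-1000  00-101  01-001  01100-
Unchecked terms (primes): 0-1000, 00-101, 01-001, 01100-, 011111, 100011, 100110, 101100
Minterm coverage:
  m5 ⊆ 00-101 [E]
  m17 ⊆ 01-001 [E]
  m24 ⊆ 0-1000,01100-
  m25 ⊆ 01-001,01100-
  m31 ⊆ 011111 [E]
  m35 ⊆ 100011 [E]
E = {00-101, 01-001, 011111, 100011}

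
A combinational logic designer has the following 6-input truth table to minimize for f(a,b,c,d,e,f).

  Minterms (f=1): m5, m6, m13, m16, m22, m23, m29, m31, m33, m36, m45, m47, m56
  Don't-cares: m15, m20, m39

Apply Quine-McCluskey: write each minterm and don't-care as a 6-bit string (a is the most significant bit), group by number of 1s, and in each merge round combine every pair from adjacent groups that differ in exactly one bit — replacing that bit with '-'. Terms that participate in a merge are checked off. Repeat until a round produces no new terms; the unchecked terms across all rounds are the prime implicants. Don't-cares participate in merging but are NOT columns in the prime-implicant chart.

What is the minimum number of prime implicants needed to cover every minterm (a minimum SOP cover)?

9

size-2^0 implicants → 000101(✓)  000110(✓)  001101(✓)  001111(✓)  010000(✓)  010100(✓)  010110(✓)  010111(✓)  011101(✓)  011111(✓)  100001  100100  100111(✓)  101101(✓)  101111(✓)  111000
size-2^1 implicants → -01101(✓)  -01111(✓)  0-0110  0-1101(✓)  0-1111(✓)  00-101  0011-1(✓)  01-111  010-00  0101-0  01011-  0111-1(✓)  10-111  1011-1(✓)
size-2^2 implicants → -011-1  0-11-1
Unchecked terms (primes): -011-1, 0-0110, 0-11-1, 00-101, 01-111, 010-00, 0101-0, 01011-, 10-111, 100001, 100100, 111000
Minterm coverage:
  m5 ⊆ 00-101 [E]
  m6 ⊆ 0-0110 [E]
  m13 ⊆ -011-1,0-11-1,00-101
  m16 ⊆ 010-00 [E]
  m22 ⊆ 0-0110,0101-0,01011-
  m23 ⊆ 01-111,01011-
  m29 ⊆ 0-11-1 [E]
  m31 ⊆ 0-11-1,01-111
  m33 ⊆ 100001 [E]
  m36 ⊆ 100100 [E]
  m45 ⊆ -011-1 [E]
  m47 ⊆ -011-1,10-111
  m56 ⊆ 111000 [E]
E = {-011-1, 0-0110, 0-11-1, 00-101, 010-00, 100001, 100100, 111000}
Petrick residual → 01-111
Cover = b'cdf + a'c'def' + a'cdf + a'b'de'f + a'bdef + a'bc'e'f' + ab'c'd'e'f + ab'c'de'f' + abcd'e'f'  |cover|=9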